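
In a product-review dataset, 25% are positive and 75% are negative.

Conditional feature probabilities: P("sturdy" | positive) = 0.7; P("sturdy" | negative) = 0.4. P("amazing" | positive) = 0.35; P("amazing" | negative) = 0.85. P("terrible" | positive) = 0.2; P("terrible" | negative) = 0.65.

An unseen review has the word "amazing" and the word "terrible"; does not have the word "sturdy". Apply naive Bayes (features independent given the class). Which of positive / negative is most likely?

negative

positive: 0.25 × (1−0.7) × 0.35 × 0.2 = 0.00525
negative: 0.75 × (1−0.4) × 0.85 × 0.65 = 0.248625
Highest score → negative.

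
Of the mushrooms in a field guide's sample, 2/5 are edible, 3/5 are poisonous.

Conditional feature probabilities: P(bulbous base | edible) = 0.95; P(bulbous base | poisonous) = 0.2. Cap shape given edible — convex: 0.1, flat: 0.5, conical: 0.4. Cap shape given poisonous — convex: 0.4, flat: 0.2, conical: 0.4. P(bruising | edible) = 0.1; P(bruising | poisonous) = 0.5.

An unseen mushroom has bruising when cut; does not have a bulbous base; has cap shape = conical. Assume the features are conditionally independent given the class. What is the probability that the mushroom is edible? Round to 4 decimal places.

edible: 0.4 × (1−0.95) × 0.4 × 0.1 = 0.0008
poisonous: 0.6 × (1−0.2) × 0.4 × 0.5 = 0.096
P(edible | x) = 0.0008 / 0.0968 ≈ 0.0083

0.0083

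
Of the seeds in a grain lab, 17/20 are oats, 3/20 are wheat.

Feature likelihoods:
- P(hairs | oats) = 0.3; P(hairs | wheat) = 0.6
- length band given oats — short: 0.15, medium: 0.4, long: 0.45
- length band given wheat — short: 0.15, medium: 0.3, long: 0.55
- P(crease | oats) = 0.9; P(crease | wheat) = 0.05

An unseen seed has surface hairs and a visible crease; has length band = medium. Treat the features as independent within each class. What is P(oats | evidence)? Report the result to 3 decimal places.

oats: 0.85 × 0.3 × 0.4 × 0.9 = 0.0918
wheat: 0.15 × 0.6 × 0.3 × 0.05 = 0.00135
P(oats | x) = 0.0918 / 0.09315 ≈ 0.986

0.986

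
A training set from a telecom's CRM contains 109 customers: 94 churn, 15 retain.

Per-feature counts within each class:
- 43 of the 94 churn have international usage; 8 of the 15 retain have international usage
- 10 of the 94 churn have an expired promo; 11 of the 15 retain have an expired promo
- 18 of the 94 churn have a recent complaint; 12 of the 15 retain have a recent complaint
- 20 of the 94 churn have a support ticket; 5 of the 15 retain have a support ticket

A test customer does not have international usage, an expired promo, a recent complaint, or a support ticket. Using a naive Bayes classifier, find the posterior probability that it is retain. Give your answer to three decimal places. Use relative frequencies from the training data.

churn: (94/109) × (51/94) × (84/94) × (76/94) × (74/94) ≈ 0.266124
retain: (15/109) × (7/15) × (4/15) × (3/15) × (10/15) ≈ 0.00228338
P(retain | x) = 0.00228338 / 0.26840738 ≈ 0.009

0.009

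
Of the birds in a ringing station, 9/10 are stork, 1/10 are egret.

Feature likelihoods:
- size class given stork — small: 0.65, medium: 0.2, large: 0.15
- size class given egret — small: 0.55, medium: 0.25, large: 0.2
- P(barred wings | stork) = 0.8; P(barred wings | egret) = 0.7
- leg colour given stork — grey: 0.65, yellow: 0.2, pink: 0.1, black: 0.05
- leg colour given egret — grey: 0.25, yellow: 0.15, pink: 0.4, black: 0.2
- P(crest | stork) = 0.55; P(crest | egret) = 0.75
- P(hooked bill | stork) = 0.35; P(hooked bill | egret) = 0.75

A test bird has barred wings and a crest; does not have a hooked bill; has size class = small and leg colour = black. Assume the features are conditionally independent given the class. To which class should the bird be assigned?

stork

stork: 0.9 × 0.65 × 0.8 × 0.05 × 0.55 × (1−0.35) = 0.0083655
egret: 0.1 × 0.55 × 0.7 × 0.2 × 0.75 × (1−0.75) = 0.00144375
Highest score → stork.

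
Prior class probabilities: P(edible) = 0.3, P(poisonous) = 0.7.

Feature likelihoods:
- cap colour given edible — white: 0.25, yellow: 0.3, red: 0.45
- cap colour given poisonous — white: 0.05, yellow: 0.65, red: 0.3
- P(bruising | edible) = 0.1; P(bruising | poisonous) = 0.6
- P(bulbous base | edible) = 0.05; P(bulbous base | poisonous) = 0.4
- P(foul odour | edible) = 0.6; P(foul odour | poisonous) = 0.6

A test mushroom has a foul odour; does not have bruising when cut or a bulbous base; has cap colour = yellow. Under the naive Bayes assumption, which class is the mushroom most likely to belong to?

edible: 0.3 × 0.3 × (1−0.1) × (1−0.05) × 0.6 = 0.04617
poisonous: 0.7 × 0.65 × (1−0.6) × (1−0.4) × 0.6 = 0.06552
Highest score → poisonous.

poisonous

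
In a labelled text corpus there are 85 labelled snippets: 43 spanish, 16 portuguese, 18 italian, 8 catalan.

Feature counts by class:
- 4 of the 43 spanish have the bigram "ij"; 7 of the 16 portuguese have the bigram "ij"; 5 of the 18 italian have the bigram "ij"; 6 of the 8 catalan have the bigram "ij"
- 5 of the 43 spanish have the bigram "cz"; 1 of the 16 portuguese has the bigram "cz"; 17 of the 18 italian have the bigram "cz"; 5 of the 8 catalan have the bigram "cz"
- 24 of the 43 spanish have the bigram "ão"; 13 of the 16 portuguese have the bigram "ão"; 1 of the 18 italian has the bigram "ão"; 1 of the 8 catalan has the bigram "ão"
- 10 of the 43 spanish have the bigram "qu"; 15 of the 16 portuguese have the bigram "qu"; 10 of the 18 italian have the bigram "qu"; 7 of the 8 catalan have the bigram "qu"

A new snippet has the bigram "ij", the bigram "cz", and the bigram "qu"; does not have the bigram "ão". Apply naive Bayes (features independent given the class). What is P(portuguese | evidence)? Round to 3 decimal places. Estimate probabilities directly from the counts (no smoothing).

0.014

spanish: (43/85) × (4/43) × (5/43) × (19/43) × (10/43) ≈ 0.000562289
portuguese: (16/85) × (7/16) × (1/16) × (3/16) × (15/16) ≈ 0.000904756
italian: (18/85) × (5/18) × (17/18) × (17/18) × (10/18) ≈ 0.0291495
catalan: (8/85) × (6/8) × (5/8) × (7/8) × (7/8) ≈ 0.0337776
P(portuguese | x) = 0.000904756 / 0.064394145 ≈ 0.014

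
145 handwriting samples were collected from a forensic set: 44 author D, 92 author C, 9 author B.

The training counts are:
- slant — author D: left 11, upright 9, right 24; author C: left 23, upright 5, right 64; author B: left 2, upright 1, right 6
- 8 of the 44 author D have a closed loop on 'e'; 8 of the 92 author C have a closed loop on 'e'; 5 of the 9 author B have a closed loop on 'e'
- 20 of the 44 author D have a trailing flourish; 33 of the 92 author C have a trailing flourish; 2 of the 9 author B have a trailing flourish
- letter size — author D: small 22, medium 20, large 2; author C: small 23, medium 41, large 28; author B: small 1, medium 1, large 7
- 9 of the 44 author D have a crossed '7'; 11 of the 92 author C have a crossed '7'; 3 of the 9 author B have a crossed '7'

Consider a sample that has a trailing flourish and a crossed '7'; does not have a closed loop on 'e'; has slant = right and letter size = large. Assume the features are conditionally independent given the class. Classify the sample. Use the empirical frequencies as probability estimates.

author C

author D: (44/145) × (24/44) × (36/44) × (20/44) × (2/44) × (9/44) ≈ 0.000572318
author C: (92/145) × (64/92) × (84/92) × (33/92) × (28/92) × (11/92) ≈ 0.00526023
author B: (9/145) × (6/9) × (4/9) × (2/9) × (7/9) × (3/9) ≈ 0.00105955
Highest score → author C.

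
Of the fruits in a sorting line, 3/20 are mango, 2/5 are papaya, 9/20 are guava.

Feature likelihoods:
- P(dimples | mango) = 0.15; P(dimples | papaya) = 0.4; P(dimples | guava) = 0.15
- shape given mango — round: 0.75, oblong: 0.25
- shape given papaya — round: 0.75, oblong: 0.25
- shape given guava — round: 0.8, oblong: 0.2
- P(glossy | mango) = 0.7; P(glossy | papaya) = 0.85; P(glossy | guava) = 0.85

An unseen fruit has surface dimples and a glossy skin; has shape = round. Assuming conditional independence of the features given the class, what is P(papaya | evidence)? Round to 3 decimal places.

0.639

mango: 0.15 × 0.15 × 0.75 × 0.7 = 0.0118125
papaya: 0.4 × 0.4 × 0.75 × 0.85 = 0.102
guava: 0.45 × 0.15 × 0.8 × 0.85 = 0.0459
P(papaya | x) = 0.102 / 0.1597125 ≈ 0.639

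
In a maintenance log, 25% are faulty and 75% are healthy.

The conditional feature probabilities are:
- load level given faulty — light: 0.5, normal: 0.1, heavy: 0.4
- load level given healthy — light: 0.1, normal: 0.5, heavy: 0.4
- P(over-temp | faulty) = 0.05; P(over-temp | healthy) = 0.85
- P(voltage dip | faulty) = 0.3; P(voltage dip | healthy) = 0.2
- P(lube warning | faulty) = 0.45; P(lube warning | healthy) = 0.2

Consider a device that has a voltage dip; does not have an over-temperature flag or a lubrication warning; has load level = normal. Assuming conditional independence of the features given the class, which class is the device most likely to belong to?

healthy

faulty: 0.25 × 0.1 × (1−0.05) × 0.3 × (1−0.45) = 0.00391875
healthy: 0.75 × 0.5 × (1−0.85) × 0.2 × (1−0.2) = 0.009
Highest score → healthy.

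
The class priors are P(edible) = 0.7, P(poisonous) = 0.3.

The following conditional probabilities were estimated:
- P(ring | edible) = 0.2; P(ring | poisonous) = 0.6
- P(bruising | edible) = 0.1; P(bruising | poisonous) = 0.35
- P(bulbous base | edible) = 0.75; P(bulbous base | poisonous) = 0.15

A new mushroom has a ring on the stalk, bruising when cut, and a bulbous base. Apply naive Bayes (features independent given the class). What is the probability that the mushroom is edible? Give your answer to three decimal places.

edible: 0.7 × 0.2 × 0.1 × 0.75 = 0.0105
poisonous: 0.3 × 0.6 × 0.35 × 0.15 = 0.00945
P(edible | x) = 0.0105 / 0.01995 ≈ 0.526

0.526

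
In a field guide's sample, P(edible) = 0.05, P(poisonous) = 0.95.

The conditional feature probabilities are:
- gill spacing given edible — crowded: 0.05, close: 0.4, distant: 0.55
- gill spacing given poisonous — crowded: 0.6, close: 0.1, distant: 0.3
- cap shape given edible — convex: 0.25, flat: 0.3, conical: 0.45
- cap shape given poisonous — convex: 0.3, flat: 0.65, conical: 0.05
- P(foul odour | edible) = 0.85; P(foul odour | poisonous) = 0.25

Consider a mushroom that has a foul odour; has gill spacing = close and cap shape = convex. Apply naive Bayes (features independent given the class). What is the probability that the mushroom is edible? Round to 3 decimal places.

edible: 0.05 × 0.4 × 0.25 × 0.85 = 0.00425
poisonous: 0.95 × 0.1 × 0.3 × 0.25 = 0.007125
P(edible | x) = 0.00425 / 0.011375 ≈ 0.374

0.374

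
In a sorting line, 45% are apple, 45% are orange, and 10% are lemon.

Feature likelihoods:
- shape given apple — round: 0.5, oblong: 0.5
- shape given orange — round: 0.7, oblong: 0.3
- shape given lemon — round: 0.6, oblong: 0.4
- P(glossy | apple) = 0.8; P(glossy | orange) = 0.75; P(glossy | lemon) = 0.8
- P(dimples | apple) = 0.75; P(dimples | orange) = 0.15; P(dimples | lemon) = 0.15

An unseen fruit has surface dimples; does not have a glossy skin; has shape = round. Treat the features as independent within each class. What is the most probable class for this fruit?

apple

apple: 0.45 × 0.5 × (1−0.8) × 0.75 = 0.03375
orange: 0.45 × 0.7 × (1−0.75) × 0.15 = 0.0118125
lemon: 0.1 × 0.6 × (1−0.8) × 0.15 = 0.0018
Highest score → apple.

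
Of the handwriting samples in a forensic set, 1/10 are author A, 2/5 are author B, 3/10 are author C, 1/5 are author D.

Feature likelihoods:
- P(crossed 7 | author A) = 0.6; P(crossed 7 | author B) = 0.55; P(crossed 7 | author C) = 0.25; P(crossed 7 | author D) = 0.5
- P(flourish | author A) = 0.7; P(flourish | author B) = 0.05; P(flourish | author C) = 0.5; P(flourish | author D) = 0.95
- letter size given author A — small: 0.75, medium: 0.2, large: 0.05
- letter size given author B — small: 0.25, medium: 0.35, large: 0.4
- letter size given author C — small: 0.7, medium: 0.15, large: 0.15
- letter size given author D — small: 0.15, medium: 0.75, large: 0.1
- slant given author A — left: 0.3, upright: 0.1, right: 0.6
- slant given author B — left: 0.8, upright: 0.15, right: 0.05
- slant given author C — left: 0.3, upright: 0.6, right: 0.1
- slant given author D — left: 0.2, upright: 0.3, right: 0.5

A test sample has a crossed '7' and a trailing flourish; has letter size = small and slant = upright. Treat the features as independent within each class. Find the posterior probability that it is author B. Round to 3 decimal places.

0.017

author A: 0.1 × 0.6 × 0.7 × 0.75 × 0.1 = 0.00315
author B: 0.4 × 0.55 × 0.05 × 0.25 × 0.15 = 0.0004125
author C: 0.3 × 0.25 × 0.5 × 0.7 × 0.6 = 0.01575
author D: 0.2 × 0.5 × 0.95 × 0.15 × 0.3 = 0.004275
P(author B | x) = 0.0004125 / 0.0235875 ≈ 0.017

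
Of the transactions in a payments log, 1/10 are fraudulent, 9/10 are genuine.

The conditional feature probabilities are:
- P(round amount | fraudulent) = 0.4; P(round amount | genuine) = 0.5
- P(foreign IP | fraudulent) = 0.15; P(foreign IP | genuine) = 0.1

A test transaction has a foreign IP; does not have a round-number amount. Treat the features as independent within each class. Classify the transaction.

genuine

fraudulent: 0.1 × (1−0.4) × 0.15 = 0.009
genuine: 0.9 × (1−0.5) × 0.1 = 0.045
Highest score → genuine.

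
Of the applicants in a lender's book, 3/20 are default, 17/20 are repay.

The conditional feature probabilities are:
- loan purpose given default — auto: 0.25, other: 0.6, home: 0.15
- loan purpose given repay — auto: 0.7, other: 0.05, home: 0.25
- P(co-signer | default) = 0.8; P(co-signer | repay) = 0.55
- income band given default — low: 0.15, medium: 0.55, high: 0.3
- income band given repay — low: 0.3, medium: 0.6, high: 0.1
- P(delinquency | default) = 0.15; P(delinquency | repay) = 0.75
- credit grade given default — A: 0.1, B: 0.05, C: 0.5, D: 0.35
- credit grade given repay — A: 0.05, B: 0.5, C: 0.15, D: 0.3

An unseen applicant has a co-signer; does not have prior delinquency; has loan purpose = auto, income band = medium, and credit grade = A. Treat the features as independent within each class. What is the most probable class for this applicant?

repay

default: 0.15 × 0.25 × 0.8 × 0.55 × (1−0.15) × 0.1 = 0.0014025
repay: 0.85 × 0.7 × 0.55 × 0.6 × (1−0.75) × 0.05 = 0.002454375
Highest score → repay.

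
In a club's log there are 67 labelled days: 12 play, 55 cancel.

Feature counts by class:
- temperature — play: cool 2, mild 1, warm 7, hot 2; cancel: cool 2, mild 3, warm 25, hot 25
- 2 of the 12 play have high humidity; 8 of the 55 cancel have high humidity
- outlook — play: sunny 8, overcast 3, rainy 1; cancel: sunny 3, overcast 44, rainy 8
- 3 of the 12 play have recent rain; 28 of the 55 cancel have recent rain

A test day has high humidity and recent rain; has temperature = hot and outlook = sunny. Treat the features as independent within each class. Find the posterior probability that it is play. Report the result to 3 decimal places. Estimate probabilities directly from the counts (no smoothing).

0.355

play: (12/67) × (2/12) × (2/12) × (8/12) × (3/12) ≈ 0.000829187
cancel: (55/67) × (25/55) × (8/55) × (3/55) × (28/55) ≈ 0.00150712
P(play | x) = 0.000829187 / 0.002336307 ≈ 0.355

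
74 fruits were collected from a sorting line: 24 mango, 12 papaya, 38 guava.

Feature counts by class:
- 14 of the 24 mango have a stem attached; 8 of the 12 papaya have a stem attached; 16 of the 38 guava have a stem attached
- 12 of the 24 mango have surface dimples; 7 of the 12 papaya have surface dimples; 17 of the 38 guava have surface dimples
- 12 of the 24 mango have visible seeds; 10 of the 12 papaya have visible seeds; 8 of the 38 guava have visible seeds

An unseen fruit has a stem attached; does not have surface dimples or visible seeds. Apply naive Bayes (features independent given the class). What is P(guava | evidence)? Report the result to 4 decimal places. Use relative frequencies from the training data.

0.6325

mango: (24/74) × (14/24) × (12/24) × (12/24) ≈ 0.0472973
papaya: (12/74) × (8/12) × (5/12) × (2/12) ≈ 0.00750751
guava: (38/74) × (16/38) × (21/38) × (30/38) ≈ 0.0943326
P(guava | x) = 0.0943326 / 0.14913741 ≈ 0.6325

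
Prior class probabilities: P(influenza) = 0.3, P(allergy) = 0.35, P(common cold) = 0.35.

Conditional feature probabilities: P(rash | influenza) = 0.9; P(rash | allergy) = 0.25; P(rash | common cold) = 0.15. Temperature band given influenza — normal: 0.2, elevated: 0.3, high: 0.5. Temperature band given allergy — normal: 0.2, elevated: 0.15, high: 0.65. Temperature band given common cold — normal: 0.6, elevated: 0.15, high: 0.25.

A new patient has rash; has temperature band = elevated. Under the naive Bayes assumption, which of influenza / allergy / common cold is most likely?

influenza: 0.3 × 0.9 × 0.3 = 0.081
allergy: 0.35 × 0.25 × 0.15 = 0.013125
common cold: 0.35 × 0.15 × 0.15 = 0.007875
Highest score → influenza.

influenza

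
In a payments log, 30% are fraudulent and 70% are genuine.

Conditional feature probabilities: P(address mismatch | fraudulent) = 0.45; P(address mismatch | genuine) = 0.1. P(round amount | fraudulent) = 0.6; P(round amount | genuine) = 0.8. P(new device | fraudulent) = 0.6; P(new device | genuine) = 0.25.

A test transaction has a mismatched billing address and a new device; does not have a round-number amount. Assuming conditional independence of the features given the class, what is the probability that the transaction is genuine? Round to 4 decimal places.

0.0975

fraudulent: 0.3 × 0.45 × (1−0.6) × 0.6 = 0.0324
genuine: 0.7 × 0.1 × (1−0.8) × 0.25 = 0.0035
P(genuine | x) = 0.0035 / 0.0359 ≈ 0.0975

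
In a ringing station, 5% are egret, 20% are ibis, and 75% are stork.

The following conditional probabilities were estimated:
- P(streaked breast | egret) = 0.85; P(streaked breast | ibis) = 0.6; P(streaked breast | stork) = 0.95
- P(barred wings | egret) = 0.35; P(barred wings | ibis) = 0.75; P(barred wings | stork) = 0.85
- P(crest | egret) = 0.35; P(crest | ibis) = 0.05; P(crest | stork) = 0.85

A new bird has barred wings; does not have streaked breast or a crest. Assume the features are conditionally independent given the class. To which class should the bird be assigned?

egret: 0.05 × (1−0.85) × 0.35 × (1−0.35) = 0.00170625
ibis: 0.2 × (1−0.6) × 0.75 × (1−0.05) = 0.057
stork: 0.75 × (1−0.95) × 0.85 × (1−0.85) = 0.00478125
Highest score → ibis.

ibis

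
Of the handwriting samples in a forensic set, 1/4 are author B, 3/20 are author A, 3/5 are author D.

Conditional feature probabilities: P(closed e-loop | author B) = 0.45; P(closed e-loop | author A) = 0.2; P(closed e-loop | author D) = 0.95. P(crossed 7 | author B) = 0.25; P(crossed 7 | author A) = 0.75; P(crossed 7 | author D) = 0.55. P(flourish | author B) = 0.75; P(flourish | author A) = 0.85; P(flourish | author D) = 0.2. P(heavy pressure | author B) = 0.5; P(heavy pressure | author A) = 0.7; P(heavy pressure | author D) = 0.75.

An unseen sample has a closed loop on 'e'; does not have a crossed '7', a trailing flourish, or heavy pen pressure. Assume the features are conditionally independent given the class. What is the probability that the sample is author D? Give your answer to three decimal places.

0.825

author B: 0.25 × 0.45 × (1−0.25) × (1−0.75) × (1−0.5) = 0.010546875
author A: 0.15 × 0.2 × (1−0.75) × (1−0.85) × (1−0.7) = 0.0003375
author D: 0.6 × 0.95 × (1−0.55) × (1−0.2) × (1−0.75) = 0.0513
P(author D | x) = 0.0513 / 0.062184375 ≈ 0.825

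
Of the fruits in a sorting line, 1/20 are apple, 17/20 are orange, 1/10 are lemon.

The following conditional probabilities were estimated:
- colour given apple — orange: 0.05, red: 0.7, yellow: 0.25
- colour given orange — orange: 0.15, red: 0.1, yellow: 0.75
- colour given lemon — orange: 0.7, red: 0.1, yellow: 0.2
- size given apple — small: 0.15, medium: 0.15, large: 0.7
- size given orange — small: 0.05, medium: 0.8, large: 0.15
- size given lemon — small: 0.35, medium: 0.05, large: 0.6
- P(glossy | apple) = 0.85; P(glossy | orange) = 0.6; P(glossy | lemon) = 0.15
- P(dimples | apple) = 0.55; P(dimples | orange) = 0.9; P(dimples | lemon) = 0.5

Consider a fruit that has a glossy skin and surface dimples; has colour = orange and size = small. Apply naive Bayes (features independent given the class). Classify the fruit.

orange

apple: 0.05 × 0.05 × 0.15 × 0.85 × 0.55 = 0.0001753125
orange: 0.85 × 0.15 × 0.05 × 0.6 × 0.9 = 0.0034425
lemon: 0.1 × 0.7 × 0.35 × 0.15 × 0.5 = 0.0018375
Highest score → orange.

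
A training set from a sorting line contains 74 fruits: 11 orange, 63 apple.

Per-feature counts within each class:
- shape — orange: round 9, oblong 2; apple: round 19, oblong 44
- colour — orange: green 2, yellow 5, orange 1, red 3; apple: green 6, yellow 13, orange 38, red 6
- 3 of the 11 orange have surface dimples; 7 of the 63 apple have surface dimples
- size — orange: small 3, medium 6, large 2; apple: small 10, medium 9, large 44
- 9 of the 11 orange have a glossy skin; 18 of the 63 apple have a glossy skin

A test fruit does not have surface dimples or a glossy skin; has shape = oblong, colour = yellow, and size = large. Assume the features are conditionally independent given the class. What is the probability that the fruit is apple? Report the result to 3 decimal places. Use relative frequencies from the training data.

orange: (11/74) × (2/11) × (5/11) × (8/11) × (2/11) × (2/11) ≈ 0.000295357
apple: (63/74) × (44/63) × (13/63) × (56/63) × (44/63) × (45/63) ≈ 0.0544071
P(apple | x) = 0.0544071 / 0.054702457 ≈ 0.995

0.995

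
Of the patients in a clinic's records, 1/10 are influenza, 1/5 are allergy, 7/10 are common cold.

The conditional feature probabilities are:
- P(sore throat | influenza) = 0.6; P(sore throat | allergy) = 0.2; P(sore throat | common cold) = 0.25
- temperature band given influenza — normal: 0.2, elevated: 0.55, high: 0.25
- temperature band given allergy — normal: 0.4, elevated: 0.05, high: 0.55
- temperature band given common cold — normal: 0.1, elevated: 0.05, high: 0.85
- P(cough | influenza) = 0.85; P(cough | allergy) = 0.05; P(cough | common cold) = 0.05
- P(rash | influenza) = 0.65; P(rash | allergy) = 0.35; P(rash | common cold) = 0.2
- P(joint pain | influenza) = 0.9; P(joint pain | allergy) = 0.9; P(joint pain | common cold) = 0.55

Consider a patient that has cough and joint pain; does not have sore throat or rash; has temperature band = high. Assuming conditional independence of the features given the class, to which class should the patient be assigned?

influenza: 0.1 × (1−0.6) × 0.25 × 0.85 × (1−0.65) × 0.9 = 0.0026775
allergy: 0.2 × (1−0.2) × 0.55 × 0.05 × (1−0.35) × 0.9 = 0.002574
common cold: 0.7 × (1−0.25) × 0.85 × 0.05 × (1−0.2) × 0.55 = 0.0098175
Highest score → common cold.

common cold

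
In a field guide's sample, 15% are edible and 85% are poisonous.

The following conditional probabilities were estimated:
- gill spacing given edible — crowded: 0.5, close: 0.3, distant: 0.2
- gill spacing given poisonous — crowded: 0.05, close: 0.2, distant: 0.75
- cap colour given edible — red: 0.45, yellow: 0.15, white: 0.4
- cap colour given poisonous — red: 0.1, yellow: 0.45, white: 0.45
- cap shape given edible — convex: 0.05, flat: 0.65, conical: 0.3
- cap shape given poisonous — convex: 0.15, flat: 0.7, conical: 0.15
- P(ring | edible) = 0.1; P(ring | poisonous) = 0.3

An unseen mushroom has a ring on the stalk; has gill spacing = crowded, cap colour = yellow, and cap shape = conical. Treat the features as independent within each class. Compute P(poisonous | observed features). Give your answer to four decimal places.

0.7183

edible: 0.15 × 0.5 × 0.15 × 0.3 × 0.1 = 0.0003375
poisonous: 0.85 × 0.05 × 0.45 × 0.15 × 0.3 = 0.000860625
P(poisonous | x) = 0.000860625 / 0.001198125 ≈ 0.7183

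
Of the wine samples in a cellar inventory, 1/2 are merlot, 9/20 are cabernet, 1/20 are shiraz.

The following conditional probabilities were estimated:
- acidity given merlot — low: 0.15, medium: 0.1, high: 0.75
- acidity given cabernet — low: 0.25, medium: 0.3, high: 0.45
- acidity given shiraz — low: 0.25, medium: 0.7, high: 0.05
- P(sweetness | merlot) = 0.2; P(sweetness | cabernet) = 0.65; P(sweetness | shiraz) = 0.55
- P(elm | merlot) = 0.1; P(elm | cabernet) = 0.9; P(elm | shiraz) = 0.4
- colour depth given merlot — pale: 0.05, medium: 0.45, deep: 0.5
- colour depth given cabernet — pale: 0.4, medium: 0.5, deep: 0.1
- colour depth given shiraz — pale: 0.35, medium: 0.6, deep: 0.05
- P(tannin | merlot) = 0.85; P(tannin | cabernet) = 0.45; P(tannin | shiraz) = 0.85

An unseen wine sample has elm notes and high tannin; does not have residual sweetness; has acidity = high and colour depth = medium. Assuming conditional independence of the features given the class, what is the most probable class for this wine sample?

cabernet

merlot: 0.5 × 0.75 × (1−0.2) × 0.1 × 0.45 × 0.85 = 0.011475
cabernet: 0.45 × 0.45 × (1−0.65) × 0.9 × 0.5 × 0.45 = 0.0143521875
shiraz: 0.05 × 0.05 × (1−0.55) × 0.4 × 0.6 × 0.85 = 0.0002295
Highest score → cabernet.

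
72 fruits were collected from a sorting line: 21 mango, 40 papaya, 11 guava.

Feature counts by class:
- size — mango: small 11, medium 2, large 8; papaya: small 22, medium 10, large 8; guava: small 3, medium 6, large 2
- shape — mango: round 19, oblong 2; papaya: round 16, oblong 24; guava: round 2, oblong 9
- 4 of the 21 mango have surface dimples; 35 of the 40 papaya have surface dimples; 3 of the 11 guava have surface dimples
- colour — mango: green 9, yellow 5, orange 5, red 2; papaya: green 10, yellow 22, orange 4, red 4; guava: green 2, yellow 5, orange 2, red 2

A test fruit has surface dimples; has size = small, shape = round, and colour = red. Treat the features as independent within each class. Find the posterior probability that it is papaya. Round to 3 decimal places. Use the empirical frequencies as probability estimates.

0.788

mango: (21/72) × (11/21) × (19/21) × (4/21) × (2/21) ≈ 0.00250753
papaya: (40/72) × (22/40) × (16/40) × (35/40) × (4/40) ≈ 0.0106944
guava: (11/72) × (3/11) × (2/11) × (3/11) × (2/11) ≈ 0.000375657
P(papaya | x) = 0.0106944 / 0.013577587 ≈ 0.788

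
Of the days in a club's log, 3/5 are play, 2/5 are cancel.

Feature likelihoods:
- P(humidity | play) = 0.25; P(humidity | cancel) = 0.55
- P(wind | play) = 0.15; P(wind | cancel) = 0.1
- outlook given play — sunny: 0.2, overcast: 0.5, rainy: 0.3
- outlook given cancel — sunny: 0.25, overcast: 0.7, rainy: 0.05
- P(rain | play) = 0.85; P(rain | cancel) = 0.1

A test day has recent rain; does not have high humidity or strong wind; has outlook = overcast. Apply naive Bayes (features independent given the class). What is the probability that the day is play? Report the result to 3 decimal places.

0.935

play: 0.6 × (1−0.25) × (1−0.15) × 0.5 × 0.85 = 0.1625625
cancel: 0.4 × (1−0.55) × (1−0.1) × 0.7 × 0.1 = 0.01134
P(play | x) = 0.1625625 / 0.1739025 ≈ 0.935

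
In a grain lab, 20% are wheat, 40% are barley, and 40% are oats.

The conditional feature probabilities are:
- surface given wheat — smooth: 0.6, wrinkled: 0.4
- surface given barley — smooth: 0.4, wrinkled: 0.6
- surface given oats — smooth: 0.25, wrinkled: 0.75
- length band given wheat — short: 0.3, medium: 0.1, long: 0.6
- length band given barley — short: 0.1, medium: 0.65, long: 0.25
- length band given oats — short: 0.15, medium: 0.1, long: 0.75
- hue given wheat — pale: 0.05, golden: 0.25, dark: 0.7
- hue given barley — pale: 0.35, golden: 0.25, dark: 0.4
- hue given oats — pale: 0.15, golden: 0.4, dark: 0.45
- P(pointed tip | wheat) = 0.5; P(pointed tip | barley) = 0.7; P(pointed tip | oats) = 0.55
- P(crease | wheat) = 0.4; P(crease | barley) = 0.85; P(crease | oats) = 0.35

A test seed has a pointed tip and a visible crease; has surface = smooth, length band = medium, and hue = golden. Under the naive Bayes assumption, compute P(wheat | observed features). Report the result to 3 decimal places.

wheat: 0.2 × 0.6 × 0.1 × 0.25 × 0.5 × 0.4 = 0.0006
barley: 0.4 × 0.4 × 0.65 × 0.25 × 0.7 × 0.85 = 0.01547
oats: 0.4 × 0.25 × 0.1 × 0.4 × 0.55 × 0.35 = 0.00077
P(wheat | x) = 0.0006 / 0.01684 ≈ 0.036

0.036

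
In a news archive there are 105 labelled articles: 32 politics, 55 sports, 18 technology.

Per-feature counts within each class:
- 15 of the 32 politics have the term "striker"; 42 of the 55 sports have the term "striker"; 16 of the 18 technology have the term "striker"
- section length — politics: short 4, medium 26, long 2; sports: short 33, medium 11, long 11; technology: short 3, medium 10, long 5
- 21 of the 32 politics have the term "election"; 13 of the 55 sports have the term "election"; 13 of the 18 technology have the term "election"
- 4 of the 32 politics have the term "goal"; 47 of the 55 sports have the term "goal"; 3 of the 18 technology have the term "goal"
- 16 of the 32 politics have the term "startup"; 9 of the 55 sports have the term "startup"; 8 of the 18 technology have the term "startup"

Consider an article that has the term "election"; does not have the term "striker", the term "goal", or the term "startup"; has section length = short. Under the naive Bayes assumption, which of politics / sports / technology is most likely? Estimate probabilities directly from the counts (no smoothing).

politics: (32/105) × (17/32) × (4/32) × (21/32) × (28/32) × (16/32) = 0.005810546875
sports: (55/105) × (13/55) × (33/55) × (13/55) × (8/55) × (46/55) ≈ 0.00213604
technology: (18/105) × (2/18) × (3/18) × (13/18) × (15/18) × (10/18) ≈ 0.00106147
Highest score → politics.

politics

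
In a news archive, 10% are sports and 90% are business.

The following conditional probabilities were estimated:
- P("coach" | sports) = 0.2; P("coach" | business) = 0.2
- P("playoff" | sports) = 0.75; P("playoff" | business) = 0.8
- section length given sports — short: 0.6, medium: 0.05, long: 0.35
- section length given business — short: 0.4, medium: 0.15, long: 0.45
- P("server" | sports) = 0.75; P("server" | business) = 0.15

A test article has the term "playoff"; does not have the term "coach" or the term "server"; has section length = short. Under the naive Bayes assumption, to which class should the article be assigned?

sports: 0.1 × (1−0.2) × 0.75 × 0.6 × (1−0.75) = 0.009
business: 0.9 × (1−0.2) × 0.8 × 0.4 × (1−0.15) = 0.19584
Highest score → business.

business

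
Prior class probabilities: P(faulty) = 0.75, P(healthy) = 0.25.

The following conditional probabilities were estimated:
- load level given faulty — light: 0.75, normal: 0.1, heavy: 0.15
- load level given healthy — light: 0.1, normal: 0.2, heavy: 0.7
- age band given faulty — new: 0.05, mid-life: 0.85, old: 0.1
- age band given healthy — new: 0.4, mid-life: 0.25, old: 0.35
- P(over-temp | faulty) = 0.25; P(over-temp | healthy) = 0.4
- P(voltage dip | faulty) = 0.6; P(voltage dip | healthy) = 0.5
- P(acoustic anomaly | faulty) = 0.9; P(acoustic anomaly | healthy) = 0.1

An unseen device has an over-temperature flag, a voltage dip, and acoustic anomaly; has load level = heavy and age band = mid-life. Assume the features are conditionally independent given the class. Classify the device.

faulty: 0.75 × 0.15 × 0.85 × 0.25 × 0.6 × 0.9 = 0.012909375
healthy: 0.25 × 0.7 × 0.25 × 0.4 × 0.5 × 0.1 = 0.000875
Highest score → faulty.

faulty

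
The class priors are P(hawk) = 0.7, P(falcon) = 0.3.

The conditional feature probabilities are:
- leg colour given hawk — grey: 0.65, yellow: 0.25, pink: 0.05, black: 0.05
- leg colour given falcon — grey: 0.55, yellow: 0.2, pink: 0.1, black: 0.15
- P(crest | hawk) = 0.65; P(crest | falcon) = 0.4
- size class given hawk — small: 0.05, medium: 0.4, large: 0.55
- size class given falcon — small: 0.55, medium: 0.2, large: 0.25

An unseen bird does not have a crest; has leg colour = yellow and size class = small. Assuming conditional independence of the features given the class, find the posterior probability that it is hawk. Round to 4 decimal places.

hawk: 0.7 × 0.25 × (1−0.65) × 0.05 = 0.0030625
falcon: 0.3 × 0.2 × (1−0.4) × 0.55 = 0.0198
P(hawk | x) = 0.0030625 / 0.0228625 ≈ 0.1340

0.1340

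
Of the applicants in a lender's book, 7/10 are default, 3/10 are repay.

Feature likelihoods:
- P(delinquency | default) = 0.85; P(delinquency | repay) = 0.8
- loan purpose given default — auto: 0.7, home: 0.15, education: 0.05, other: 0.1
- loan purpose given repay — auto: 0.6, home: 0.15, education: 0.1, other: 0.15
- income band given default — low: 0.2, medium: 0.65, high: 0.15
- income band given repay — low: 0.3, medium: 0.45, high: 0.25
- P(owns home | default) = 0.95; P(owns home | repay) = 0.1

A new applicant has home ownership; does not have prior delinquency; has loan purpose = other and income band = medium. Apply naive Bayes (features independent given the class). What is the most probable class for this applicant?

default: 0.7 × (1−0.85) × 0.1 × 0.65 × 0.95 = 0.00648375
repay: 0.3 × (1−0.8) × 0.15 × 0.45 × 0.1 = 0.000405
Highest score → default.

default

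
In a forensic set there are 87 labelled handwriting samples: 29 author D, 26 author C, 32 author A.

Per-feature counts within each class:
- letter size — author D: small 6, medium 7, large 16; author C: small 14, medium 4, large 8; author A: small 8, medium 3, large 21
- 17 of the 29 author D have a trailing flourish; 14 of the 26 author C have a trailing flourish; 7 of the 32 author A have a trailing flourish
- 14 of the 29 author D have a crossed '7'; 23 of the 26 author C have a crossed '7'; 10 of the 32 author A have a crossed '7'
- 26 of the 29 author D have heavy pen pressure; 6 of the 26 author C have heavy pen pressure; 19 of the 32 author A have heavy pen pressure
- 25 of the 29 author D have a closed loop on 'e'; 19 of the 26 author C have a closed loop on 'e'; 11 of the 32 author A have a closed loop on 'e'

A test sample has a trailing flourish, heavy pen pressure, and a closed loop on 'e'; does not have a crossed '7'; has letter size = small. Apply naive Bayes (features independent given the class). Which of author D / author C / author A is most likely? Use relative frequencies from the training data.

author D: (29/87) × (6/29) × (17/29) × (15/29) × (26/29) × (25/29) ≈ 0.0161619
author C: (26/87) × (14/26) × (14/26) × (3/26) × (6/26) × (19/26) ≈ 0.00168605
author A: (32/87) × (8/32) × (7/32) × (22/32) × (19/32) × (11/32) ≈ 0.00282253
Highest score → author D.

author D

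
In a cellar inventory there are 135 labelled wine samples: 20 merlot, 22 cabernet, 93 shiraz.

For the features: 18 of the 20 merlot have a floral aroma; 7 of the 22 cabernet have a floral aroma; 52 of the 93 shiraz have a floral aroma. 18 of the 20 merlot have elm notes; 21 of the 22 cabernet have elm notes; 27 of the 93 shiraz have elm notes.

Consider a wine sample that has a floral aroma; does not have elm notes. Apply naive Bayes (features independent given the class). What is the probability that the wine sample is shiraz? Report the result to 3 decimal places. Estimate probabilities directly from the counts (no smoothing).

merlot: (20/135) × (18/20) × (2/20) ≈ 0.0133333
cabernet: (22/135) × (7/22) × (1/22) ≈ 0.0023569
shiraz: (93/135) × (52/93) × (66/93) ≈ 0.273357
P(shiraz | x) = 0.273357 / 0.2890472 ≈ 0.946

0.946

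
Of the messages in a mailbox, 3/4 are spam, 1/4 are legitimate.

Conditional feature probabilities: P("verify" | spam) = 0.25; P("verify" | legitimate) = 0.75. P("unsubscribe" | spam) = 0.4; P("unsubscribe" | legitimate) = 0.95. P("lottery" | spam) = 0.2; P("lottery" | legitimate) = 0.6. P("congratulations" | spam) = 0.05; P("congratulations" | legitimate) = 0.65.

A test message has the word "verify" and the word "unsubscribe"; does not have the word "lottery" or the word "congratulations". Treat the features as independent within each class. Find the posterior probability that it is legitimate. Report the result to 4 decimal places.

spam: 0.75 × 0.25 × 0.4 × (1−0.2) × (1−0.05) = 0.057
legitimate: 0.25 × 0.75 × 0.95 × (1−0.6) × (1−0.65) = 0.0249375
P(legitimate | x) = 0.0249375 / 0.0819375 ≈ 0.3043

0.3043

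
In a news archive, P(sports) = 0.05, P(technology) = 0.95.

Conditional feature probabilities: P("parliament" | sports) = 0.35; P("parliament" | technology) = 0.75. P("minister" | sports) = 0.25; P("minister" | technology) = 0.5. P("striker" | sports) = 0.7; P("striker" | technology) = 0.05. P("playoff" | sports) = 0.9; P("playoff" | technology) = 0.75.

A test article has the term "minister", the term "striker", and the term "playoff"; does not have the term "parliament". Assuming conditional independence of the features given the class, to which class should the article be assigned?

sports

sports: 0.05 × (1−0.35) × 0.25 × 0.7 × 0.9 = 0.00511875
technology: 0.95 × (1−0.75) × 0.5 × 0.05 × 0.75 = 0.004453125
Highest score → sports.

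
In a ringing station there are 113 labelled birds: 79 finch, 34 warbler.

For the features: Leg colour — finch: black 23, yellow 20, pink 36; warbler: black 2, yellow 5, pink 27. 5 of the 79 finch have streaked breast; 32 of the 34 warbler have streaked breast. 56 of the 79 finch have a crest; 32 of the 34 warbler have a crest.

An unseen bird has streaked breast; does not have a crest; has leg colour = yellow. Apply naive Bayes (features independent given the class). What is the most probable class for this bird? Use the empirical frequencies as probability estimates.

finch: (79/113) × (20/79) × (5/79) × (23/79) ≈ 0.00326133
warbler: (34/113) × (5/34) × (32/34) × (2/34) ≈ 0.0024497
Highest score → finch.

finch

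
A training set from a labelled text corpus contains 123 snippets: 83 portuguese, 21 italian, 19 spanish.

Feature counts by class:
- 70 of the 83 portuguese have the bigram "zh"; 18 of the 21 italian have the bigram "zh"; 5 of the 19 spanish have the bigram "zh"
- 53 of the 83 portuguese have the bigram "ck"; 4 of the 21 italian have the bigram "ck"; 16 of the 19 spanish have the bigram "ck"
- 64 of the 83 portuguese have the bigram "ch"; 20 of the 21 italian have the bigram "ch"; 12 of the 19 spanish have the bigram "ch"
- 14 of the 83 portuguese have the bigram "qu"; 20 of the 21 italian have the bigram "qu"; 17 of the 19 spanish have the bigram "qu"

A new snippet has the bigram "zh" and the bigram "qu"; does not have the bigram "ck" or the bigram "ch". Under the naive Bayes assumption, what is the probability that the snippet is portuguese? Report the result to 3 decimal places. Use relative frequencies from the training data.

portuguese: (83/123) × (70/83) × (30/83) × (19/83) × (14/83) ≈ 0.00794258
italian: (21/123) × (18/21) × (17/21) × (1/21) × (20/21) ≈ 0.00537265
spanish: (19/123) × (5/19) × (3/19) × (7/19) × (17/19) ≈ 0.00211579
P(portuguese | x) = 0.00794258 / 0.01543102 ≈ 0.515

0.515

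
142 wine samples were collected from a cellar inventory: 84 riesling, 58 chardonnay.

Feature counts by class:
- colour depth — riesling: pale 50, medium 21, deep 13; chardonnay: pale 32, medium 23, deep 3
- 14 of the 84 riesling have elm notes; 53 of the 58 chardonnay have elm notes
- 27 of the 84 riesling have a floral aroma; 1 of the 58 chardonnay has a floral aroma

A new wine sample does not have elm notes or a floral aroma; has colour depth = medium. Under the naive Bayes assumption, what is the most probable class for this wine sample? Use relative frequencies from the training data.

riesling: (84/142) × (21/84) × (70/84) × (57/84) ≈ 0.0836268
chardonnay: (58/142) × (23/58) × (5/58) × (57/58) ≈ 0.0137223
Highest score → riesling.

riesling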